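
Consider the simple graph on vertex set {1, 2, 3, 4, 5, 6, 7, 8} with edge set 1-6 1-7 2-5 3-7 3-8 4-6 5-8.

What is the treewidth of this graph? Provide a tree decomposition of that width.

Treewidth 1.
One such decomposition:
Bags: B1 = {2, 5}  B2 = {5, 8}  B3 = {3, 8}  B4 = {3, 7}  B5 = {1, 7}  B6 = {1, 6}  B7 = {4, 6}
Tree: B1–B2, B2–B3, B3–B4, B4–B5, B5–B6, B6–B7

Each bag holds 2 vertices, so the decomposition has width 1, which upper-bounds the treewidth. Since G has at least one edge (e.g. 2–5), it is not an edgeless graph, so tw(G) ≥ 1. Hence tw(G) = 1 exactly.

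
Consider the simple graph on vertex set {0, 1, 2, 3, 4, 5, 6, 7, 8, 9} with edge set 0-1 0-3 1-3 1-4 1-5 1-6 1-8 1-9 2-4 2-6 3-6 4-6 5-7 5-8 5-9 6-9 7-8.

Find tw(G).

2

A width-2 tree decomposition is:
Bags: B1 = {1, 3, 6}  B2 = {1, 4, 6}  B3 = {1, 6, 9}  B4 = {1, 5, 9}  B5 = {0, 1, 3}  B6 = {2, 4, 6}  B7 = {1, 5, 8}  B8 = {5, 7, 8}
Tree: B1–B2, B1–B3, B3–B4, B1–B5, B2–B6, B4–B7, B7–B8
Every bag has size at most 3, so the width is 3 − 1 = 2 and tw(G) ≤ 2. For the lower bound, the 3 vertices {0, 1, 3} are pairwise adjacent, and any tree decomposition puts a clique entirely inside one bag — forcing width ≥ 2. Hence tw(G) = 2 exactly.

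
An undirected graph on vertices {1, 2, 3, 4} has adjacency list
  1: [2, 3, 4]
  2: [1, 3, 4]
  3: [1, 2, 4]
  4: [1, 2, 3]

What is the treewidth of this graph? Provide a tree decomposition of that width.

A single bag containing all 4 vertices is trivially a valid decomposition of width 3. On the other hand G contains the 4-clique {1, 2, 3, 4}. A clique must lie in a single bag of any decomposition, so no decomposition can have width below 3. Combining the bounds, tw(G) = 3.

Treewidth 3.
One optimal decomposition is:
Bags: B1 = {1, 2, 3, 4}
Tree: (single bag)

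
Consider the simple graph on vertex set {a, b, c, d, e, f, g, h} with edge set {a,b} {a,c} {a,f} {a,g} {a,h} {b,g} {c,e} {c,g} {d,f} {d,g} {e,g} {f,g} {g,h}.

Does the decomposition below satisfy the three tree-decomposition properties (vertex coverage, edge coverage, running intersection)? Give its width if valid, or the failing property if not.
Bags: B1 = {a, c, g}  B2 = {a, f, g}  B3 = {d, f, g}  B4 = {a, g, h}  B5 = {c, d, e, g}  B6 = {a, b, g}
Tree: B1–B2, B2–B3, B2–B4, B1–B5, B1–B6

A tree decomposition must satisfy three properties: every vertex lies in some bag; for every edge, both endpoints lie together in some bag; and for every vertex, the bags containing it form a connected subtree. Here bags containing vertex d are not connected in the tree, so the decomposition is invalid.

No — bags containing vertex d are not connected in the tree.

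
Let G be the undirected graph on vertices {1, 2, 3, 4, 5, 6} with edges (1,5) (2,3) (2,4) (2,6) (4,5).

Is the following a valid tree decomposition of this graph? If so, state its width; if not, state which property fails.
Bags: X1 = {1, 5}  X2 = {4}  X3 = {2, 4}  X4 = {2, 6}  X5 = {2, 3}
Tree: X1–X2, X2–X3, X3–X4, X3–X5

No — edge (5,4) lies in no bag.

A tree decomposition must satisfy three properties: every vertex lies in some bag; for every edge, both endpoints lie together in some bag; and for every vertex, the bags containing it form a connected subtree. Here edge (5,4) lies in no bag, so the decomposition is invalid.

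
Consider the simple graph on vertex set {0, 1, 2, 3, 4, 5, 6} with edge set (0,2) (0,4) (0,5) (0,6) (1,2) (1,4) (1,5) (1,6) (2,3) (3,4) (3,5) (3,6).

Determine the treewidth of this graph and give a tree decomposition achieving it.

The largest bag has 4 vertices, giving width 3; this decomposition certifies tw(G) ≤ 3. For the lower bound: the 4 vertex sets {1,4}, {0,2}, {3}, {5} are disjoint, each induces a connected subgraph, and every pair is joined by at least one edge of G. Contracting each set to a single vertex therefore yields K_{4} as a minor, and since treewidth is minor-monotone, tw(G) ≥ tw(K_{4}) = 3. Therefore the treewidth is 3.

Treewidth 3.
One optimal decomposition is:
Bags: B1 = {0, 1, 3, 4}  B2 = {0, 1, 2, 3}  B3 = {0, 1, 3, 5}  B4 = {0, 1, 3, 6}
Tree: B1–B2, B2–B3, B3–B4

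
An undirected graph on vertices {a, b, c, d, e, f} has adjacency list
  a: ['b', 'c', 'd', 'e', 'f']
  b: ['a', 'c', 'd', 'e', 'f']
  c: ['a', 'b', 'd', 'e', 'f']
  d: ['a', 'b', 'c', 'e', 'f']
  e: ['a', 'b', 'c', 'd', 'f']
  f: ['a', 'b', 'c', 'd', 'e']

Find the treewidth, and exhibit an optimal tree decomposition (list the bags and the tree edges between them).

Treewidth 5.
One optimal decomposition is:
Bags: B1 = {a, b, c, d, e, f}
Tree: (single bag)

With just one bag of size 6, the width is 6 − 1 = 5, so tw(G) ≤ 5. For the lower bound, the 6 vertices {a, b, c, d, e, f} are pairwise adjacent, and any tree decomposition puts a clique entirely inside one bag — forcing width ≥ 5. Combining the bounds, tw(G) = 5.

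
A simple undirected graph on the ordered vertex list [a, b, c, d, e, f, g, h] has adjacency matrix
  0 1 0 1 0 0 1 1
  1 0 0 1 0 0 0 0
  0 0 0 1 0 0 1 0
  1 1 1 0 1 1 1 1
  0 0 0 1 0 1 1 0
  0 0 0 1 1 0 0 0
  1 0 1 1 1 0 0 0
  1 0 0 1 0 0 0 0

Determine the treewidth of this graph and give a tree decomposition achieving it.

The largest bag has 3 vertices, giving width 2; this decomposition certifies tw(G) ≤ 2. For the lower bound, the 3 vertices {d, e, g} are pairwise adjacent, and any tree decomposition puts a clique entirely inside one bag — forcing width ≥ 2. Therefore the treewidth is 2.

Treewidth 2.
One such decomposition:
Bags: B1 = {a, d, g}  B2 = {d, e, g}  B3 = {d, e, f}  B4 = {a, d, h}  B5 = {a, b, d}  B6 = {c, d, g}
Tree: B1–B2, B2–B3, B1–B4, B1–B5, B1–B6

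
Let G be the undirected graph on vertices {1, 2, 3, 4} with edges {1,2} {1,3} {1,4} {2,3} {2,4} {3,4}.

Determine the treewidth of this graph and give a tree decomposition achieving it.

A single bag containing all 4 vertices is trivially a valid decomposition of width 3. For the lower bound, the 4 vertices {1, 2, 3, 4} are pairwise adjacent, and any tree decomposition puts a clique entirely inside one bag — forcing width ≥ 3. Hence tw(G) = 3 exactly.

Treewidth 3.
One optimal decomposition is:
Bags: B1 = {1, 2, 3, 4}
Tree: (single bag)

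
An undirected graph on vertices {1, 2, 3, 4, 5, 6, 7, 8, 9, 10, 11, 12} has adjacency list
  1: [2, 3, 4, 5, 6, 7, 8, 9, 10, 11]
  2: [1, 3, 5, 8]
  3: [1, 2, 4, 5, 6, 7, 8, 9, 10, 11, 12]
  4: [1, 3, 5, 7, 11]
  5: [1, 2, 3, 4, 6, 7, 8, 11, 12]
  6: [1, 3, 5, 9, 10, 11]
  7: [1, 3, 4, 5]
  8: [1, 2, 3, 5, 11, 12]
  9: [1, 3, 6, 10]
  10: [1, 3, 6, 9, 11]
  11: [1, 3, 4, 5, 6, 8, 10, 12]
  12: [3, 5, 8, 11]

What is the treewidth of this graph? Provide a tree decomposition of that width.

Each bag holds 5 vertices, so the decomposition has width 4, which upper-bounds the treewidth. On the other hand G contains the 5-clique {1, 3, 6, 9, 10}. A clique must lie in a single bag of any decomposition, so no decomposition can have width below 4. Therefore the treewidth is 4.

Treewidth 4.
One such decomposition:
Bags: B1 = {1, 3, 5, 8, 11}  B2 = {1, 3, 5, 6, 11}  B3 = {1, 3, 4, 5, 11}  B4 = {1, 3, 6, 10, 11}  B5 = {1, 2, 3, 5, 8}  B6 = {3, 5, 8, 11, 12}  B7 = {1, 3, 4, 5, 7}  B8 = {1, 3, 6, 9, 10}
Tree: B1–B2, B1–B3, B2–B4, B1–B5, B1–B6, B3–B7, B4–B8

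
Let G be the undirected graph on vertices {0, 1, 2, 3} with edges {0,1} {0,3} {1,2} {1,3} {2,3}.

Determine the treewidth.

2

A width-2 tree decomposition is:
Bags: B1 = {1, 2, 3}  B2 = {0, 1, 3}
Tree: B1–B2
Each bag holds 3 vertices, so the decomposition has width 2, which upper-bounds the treewidth. Conversely, {0, 1, 3} is a clique of size 3, and the vertices of any clique must share a bag in every tree decomposition; so some bag has ≥ 3 vertices and tw(G) ≥ 2. Hence tw(G) = 2 exactly.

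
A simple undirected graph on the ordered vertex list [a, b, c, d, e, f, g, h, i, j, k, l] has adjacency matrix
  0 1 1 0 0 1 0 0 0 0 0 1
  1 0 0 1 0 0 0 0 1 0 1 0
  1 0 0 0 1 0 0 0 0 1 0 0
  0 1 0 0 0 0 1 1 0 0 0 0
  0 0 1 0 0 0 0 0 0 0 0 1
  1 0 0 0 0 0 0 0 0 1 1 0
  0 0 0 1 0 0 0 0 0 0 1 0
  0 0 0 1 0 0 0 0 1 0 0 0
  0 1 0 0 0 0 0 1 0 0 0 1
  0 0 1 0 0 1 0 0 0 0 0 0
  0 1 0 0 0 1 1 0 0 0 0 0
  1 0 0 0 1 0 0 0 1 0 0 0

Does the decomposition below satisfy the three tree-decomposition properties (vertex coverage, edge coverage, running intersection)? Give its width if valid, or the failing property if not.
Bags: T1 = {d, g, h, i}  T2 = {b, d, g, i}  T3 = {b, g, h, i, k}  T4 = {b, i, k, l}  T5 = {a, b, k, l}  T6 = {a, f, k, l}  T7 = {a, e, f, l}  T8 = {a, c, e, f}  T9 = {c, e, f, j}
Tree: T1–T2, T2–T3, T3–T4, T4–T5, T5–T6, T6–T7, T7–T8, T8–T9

A tree decomposition must satisfy three properties: every vertex lies in some bag; for every edge, both endpoints lie together in some bag; and for every vertex, the bags containing it form a connected subtree. Here bags containing vertex h are not connected in the tree, so the decomposition is invalid.

No — bags containing vertex h are not connected in the tree.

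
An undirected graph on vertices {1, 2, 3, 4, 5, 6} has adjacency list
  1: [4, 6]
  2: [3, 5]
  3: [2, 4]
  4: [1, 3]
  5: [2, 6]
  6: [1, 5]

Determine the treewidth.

2

A width-2 tree decomposition is:
Bags: B1 = {1, 4, 6}  B2 = {4, 5, 6}  B3 = {2, 4, 5}  B4 = {2, 3, 4}
Tree: B1–B2, B2–B3, B3–B4
The largest bag has 3 vertices, giving width 2; this decomposition certifies tw(G) ≤ 2. Since 4–1–6–5–2–3–4 is a cycle in G, G is not acyclic. Forests are exactly the graphs of treewidth ≤ 1, so tw(G) ≥ 2. Hence tw(G) = 2 exactly.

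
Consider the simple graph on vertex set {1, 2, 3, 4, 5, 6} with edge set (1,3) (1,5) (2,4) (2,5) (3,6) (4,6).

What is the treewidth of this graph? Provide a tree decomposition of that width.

Treewidth 2.
Bags: B1 = {2, 4, 6}  B2 = {2, 5, 6}  B3 = {1, 5, 6}  B4 = {1, 3, 6}
Tree: B1–B2, B2–B3, B3–B4

Every bag has size at most 3, so the width is 3 − 1 = 2 and tw(G) ≤ 2. For the lower bound, G contains the cycle 6–4–2–5–1–3–6, so G is not a forest; only forests have treewidth ≤ 1, hence tw(G) ≥ 2. The upper and lower bounds meet at 2, so that is the treewidth.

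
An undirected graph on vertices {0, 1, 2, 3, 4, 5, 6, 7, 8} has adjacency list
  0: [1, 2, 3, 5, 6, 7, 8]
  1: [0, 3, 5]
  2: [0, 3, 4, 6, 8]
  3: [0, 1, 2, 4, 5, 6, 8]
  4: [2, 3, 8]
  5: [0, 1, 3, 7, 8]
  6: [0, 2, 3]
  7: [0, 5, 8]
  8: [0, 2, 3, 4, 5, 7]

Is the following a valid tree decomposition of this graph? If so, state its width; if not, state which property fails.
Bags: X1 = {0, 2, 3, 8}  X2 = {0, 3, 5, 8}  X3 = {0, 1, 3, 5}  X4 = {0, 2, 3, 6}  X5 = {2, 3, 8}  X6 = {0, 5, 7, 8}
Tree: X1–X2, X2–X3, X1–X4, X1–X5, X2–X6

No — vertex 4 appears in no bag.

A tree decomposition must satisfy three properties: every vertex lies in some bag; for every edge, both endpoints lie together in some bag; and for every vertex, the bags containing it form a connected subtree. Here vertex 4 appears in no bag, so the decomposition is invalid.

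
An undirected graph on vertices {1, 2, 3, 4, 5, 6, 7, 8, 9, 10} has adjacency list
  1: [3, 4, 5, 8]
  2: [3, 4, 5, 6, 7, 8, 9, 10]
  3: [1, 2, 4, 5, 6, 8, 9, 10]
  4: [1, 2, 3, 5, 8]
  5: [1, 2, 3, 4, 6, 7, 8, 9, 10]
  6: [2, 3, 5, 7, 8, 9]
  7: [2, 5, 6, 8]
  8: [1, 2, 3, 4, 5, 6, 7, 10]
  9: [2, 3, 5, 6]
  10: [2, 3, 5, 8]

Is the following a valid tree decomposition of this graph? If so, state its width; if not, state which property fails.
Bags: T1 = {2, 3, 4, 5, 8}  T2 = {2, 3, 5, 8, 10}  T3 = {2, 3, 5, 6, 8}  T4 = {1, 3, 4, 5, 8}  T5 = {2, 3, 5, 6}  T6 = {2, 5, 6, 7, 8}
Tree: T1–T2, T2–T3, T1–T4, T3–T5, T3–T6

A tree decomposition must satisfy three properties: every vertex lies in some bag; for every edge, both endpoints lie together in some bag; and for every vertex, the bags containing it form a connected subtree. Here vertex 9 appears in no bag, so the decomposition is invalid.

No — vertex 9 appears in no bag.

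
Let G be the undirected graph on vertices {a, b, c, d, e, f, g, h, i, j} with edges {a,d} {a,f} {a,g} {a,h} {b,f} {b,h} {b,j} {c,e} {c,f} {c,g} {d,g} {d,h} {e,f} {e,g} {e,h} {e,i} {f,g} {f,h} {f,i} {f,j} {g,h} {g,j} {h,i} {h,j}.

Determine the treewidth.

3

A width-3 tree decomposition is:
Bags: B1 = {f, g, h, j}  B2 = {a, f, g, h}  B3 = {e, f, g, h}  B4 = {e, f, h, i}  B5 = {b, f, h, j}  B6 = {c, e, f, g}  B7 = {a, d, g, h}
Tree: B1–B2, B2–B3, B3–B4, B1–B5, B3–B6, B2–B7
The largest bag has 4 vertices, giving width 3; this decomposition certifies tw(G) ≤ 3. For the lower bound, the 4 vertices {a, d, g, h} are pairwise adjacent, and any tree decomposition puts a clique entirely inside one bag — forcing width ≥ 3. Hence tw(G) = 3 exactly.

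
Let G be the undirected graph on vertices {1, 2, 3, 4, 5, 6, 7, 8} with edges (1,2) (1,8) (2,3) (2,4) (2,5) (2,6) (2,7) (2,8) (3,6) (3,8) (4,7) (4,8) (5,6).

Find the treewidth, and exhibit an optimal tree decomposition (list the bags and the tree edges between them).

The largest bag has 3 vertices, giving width 2; this decomposition certifies tw(G) ≤ 2. Conversely, {1, 2, 8} is a clique of size 3, and the vertices of any clique must share a bag in every tree decomposition; so some bag has ≥ 3 vertices and tw(G) ≥ 2. Hence tw(G) = 2 exactly.

Treewidth 2.
One such decomposition:
Bags: B1 = {2, 3, 8}  B2 = {2, 3, 6}  B3 = {2, 5, 6}  B4 = {1, 2, 8}  B5 = {2, 4, 8}  B6 = {2, 4, 7}
Tree: B1–B2, B2–B3, B1–B4, B1–B5, B5–B6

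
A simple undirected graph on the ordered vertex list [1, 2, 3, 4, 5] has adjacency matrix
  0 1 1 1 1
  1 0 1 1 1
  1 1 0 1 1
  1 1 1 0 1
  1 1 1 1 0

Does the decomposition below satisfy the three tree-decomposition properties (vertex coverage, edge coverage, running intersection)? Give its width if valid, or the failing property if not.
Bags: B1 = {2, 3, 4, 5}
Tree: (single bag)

No — vertex 1 appears in no bag.

A tree decomposition must satisfy three properties: every vertex lies in some bag; for every edge, both endpoints lie together in some bag; and for every vertex, the bags containing it form a connected subtree. Here vertex 1 appears in no bag, so the decomposition is invalid.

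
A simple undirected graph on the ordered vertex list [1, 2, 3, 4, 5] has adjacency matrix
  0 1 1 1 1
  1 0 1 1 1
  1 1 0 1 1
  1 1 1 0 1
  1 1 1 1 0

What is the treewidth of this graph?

A width-4 tree decomposition is:
Bags: B1 = {1, 2, 3, 4, 5}
Tree: (single bag)
A single bag containing all 5 vertices is trivially a valid decomposition of width 4. On the other hand G contains the 5-clique {1, 2, 3, 4, 5}. A clique must lie in a single bag of any decomposition, so no decomposition can have width below 4. Combining the bounds, tw(G) = 4.

4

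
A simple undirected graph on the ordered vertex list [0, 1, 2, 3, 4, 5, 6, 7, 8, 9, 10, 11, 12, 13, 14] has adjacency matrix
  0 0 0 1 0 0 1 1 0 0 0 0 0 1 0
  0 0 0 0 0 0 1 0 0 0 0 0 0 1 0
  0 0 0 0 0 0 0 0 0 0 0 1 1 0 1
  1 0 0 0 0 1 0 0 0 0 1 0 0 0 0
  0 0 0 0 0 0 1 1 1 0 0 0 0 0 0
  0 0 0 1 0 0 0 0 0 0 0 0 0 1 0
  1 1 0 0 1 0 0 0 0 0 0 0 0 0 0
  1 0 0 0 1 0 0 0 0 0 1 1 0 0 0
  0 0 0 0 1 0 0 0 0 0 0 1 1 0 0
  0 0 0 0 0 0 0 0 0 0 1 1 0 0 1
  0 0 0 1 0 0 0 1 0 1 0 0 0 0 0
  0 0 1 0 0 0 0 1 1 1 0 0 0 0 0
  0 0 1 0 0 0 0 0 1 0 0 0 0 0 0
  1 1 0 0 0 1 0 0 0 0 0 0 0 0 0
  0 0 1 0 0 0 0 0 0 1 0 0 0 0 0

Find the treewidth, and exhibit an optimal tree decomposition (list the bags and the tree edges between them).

Every bag has size at most 4, so the width is 4 − 1 = 3 and tw(G) ≤ 3. For the lower bound: the 4 vertex sets {1,5,13}, {3}, {0}, {4,6,7,10} are disjoint, each induces a connected subgraph, and every pair is joined by at least one edge of G. Contracting each set to a single vertex therefore yields K_{4} as a minor, and since treewidth is minor-monotone, tw(G) ≥ tw(K_{4}) = 3. Therefore the treewidth is 3.

Treewidth 3.
One such decomposition:
Bags: B1 = {1, 3, 5, 13}  B2 = {0, 1, 3, 13}  B3 = {0, 1, 3, 6}  B4 = {0, 3, 6, 10}  B5 = {0, 6, 7, 10}  B6 = {4, 6, 7, 10}  B7 = {4, 7, 9, 10}  B8 = {4, 7, 9, 11}  B9 = {4, 8, 9, 11}  B10 = {8, 9, 11, 14}  B11 = {2, 8, 11, 14}  B12 = {2, 8, 12, 14}
Tree: B1–B2, B2–B3, B3–B4, B4–B5, B5–B6, B6–B7, B7–B8, B8–B9, B9–B10, B10–B11, B11–B12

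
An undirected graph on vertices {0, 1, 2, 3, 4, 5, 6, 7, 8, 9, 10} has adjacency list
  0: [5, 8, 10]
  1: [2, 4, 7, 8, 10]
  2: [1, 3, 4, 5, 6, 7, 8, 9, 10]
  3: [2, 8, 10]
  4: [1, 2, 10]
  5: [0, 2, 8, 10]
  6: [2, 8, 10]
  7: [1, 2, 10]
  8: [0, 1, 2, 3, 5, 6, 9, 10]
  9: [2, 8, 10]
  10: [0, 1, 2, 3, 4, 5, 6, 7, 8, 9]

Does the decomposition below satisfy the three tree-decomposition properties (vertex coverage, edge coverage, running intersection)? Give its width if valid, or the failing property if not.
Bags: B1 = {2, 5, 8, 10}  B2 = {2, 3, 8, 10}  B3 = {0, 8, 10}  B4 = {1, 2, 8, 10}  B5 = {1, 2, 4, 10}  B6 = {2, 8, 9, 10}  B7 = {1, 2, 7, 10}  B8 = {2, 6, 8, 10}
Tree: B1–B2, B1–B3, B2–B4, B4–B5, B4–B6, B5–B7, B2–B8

A tree decomposition must satisfy three properties: every vertex lies in some bag; for every edge, both endpoints lie together in some bag; and for every vertex, the bags containing it form a connected subtree. Here edge (5,0) lies in no bag, so the decomposition is invalid.

No — edge (5,0) lies in no bag.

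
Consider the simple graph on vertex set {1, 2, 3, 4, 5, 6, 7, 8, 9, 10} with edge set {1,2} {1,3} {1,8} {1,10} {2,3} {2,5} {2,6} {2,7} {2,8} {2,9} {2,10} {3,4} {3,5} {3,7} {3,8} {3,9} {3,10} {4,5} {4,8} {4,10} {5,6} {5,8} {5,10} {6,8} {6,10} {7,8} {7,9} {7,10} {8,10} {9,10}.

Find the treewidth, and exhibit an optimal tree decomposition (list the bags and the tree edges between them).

Treewidth 4.
One optimal decomposition is:
Bags: B1 = {2, 5, 6, 8, 10}  B2 = {2, 3, 5, 8, 10}  B3 = {3, 4, 5, 8, 10}  B4 = {2, 3, 7, 8, 10}  B5 = {2, 3, 7, 9, 10}  B6 = {1, 2, 3, 8, 10}
Tree: B1–B2, B2–B3, B2–B4, B4–B5, B4–B6

Each bag holds 5 vertices, so the decomposition has width 4, which upper-bounds the treewidth. Conversely, {1, 2, 3, 8, 10} is a clique of size 5, and the vertices of any clique must share a bag in every tree decomposition; so some bag has ≥ 5 vertices and tw(G) ≥ 4. Hence tw(G) = 4 exactly.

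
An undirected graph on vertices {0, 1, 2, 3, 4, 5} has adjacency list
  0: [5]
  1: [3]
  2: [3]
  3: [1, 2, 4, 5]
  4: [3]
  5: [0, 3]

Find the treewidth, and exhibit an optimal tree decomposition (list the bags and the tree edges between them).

Every bag has size at most 2, so the width is 2 − 1 = 1 and tw(G) ≤ 1. G has an edge, so its treewidth is at least 1. Hence tw(G) = 1 exactly.

Treewidth 1.
One optimal decomposition is:
Bags: B1 = {1, 3}  B2 = {3, 5}  B3 = {0, 5}  B4 = {3, 4}  B5 = {2, 3}
Tree: B1–B2, B2–B3, B2–B4, B4–B5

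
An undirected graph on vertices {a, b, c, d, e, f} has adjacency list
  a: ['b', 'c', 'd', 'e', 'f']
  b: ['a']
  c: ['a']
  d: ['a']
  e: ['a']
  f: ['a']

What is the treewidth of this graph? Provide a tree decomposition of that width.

Treewidth 1.
One such decomposition:
Bags: B1 = {a, e}  B2 = {a, c}  B3 = {a, d}  B4 = {a, b}  B5 = {a, f}
Tree: B1–B2, B2–B3, B2–B4, B4–B5

Each bag holds 2 vertices, so the decomposition has width 1, which upper-bounds the treewidth. Since G has at least one edge (e.g. a–e), it is not an edgeless graph, so tw(G) ≥ 1. Combining the bounds, tw(G) = 1.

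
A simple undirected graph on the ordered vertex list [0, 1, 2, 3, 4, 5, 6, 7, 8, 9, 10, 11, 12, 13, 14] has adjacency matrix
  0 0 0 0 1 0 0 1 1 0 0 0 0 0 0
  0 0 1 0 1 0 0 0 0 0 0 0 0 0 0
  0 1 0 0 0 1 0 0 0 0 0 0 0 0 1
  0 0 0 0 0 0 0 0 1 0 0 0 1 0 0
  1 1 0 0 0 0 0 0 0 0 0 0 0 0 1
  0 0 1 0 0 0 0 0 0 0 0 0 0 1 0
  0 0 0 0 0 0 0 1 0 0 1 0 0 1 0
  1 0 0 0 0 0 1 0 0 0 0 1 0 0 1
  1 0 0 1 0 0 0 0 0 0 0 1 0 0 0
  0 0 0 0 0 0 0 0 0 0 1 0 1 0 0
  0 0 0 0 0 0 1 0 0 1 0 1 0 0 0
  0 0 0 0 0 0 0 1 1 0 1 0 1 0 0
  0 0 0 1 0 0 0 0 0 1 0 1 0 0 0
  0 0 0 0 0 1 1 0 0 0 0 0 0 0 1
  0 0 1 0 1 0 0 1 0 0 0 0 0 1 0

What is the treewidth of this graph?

A width-3 tree decomposition is:
Bags: B1 = {3, 8, 9, 12}  B2 = {8, 9, 11, 12}  B3 = {8, 9, 10, 11}  B4 = {0, 8, 10, 11}  B5 = {0, 7, 10, 11}  B6 = {0, 6, 7, 10}  B7 = {0, 4, 6, 7}  B8 = {4, 6, 7, 14}  B9 = {4, 6, 13, 14}  B10 = {1, 4, 13, 14}  B11 = {1, 2, 13, 14}  B12 = {1, 2, 5, 13}
Tree: B1–B2, B2–B3, B3–B4, B4–B5, B5–B6, B6–B7, B7–B8, B8–B9, B9–B10, B10–B11, B11–B12
The largest bag has 4 vertices, giving width 3; this decomposition certifies tw(G) ≤ 3. For the lower bound: the 4 vertex sets {3,9,12}, {8}, {11}, {0,6,7,10} are disjoint, each induces a connected subgraph, and every pair is joined by at least one edge of G. Contracting each set to a single vertex therefore yields K_{4} as a minor, and since treewidth is minor-monotone, tw(G) ≥ tw(K_{4}) = 3. Hence tw(G) = 3 exactly.

3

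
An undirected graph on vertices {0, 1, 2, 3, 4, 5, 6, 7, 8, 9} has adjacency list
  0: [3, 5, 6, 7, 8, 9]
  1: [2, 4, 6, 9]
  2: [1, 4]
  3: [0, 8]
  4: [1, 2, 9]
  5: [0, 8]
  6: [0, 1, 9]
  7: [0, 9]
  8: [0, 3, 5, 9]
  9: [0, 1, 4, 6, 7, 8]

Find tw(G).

2

A width-2 tree decomposition is:
Bags: B1 = {0, 6, 9}  B2 = {1, 6, 9}  B3 = {1, 4, 9}  B4 = {1, 2, 4}  B5 = {0, 8, 9}  B6 = {0, 7, 9}  B7 = {0, 3, 8}  B8 = {0, 5, 8}
Tree: B1–B2, B2–B3, B3–B4, B1–B5, B1–B6, B5–B7, B7–B8
Each bag holds 3 vertices, so the decomposition has width 2, which upper-bounds the treewidth. On the other hand G contains the 3-clique {0, 8, 9}. A clique must lie in a single bag of any decomposition, so no decomposition can have width below 2. Hence tw(G) = 2 exactly.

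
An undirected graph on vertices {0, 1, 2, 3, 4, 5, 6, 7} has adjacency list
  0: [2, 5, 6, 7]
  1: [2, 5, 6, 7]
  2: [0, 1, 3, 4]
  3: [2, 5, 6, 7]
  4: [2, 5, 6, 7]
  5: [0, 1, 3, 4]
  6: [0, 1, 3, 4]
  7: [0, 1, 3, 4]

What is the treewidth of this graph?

4

A width-4 tree decomposition is:
Bags: B1 = {0, 1, 3, 4, 6}  B2 = {0, 1, 3, 4, 7}  B3 = {0, 1, 2, 3, 4}  B4 = {0, 1, 3, 4, 5}
Tree: B1–B2, B2–B3, B3–B4
Each bag holds 5 vertices, so the decomposition has width 4, which upper-bounds the treewidth. For the lower bound: the 5 vertex sets {4,6}, {0,7}, {2,3}, {1}, {5} are disjoint, each induces a connected subgraph, and every pair is joined by at least one edge of G. Contracting each set to a single vertex therefore yields K_{5} as a minor, and since treewidth is minor-monotone, tw(G) ≥ tw(K_{5}) = 4. Hence tw(G) = 4 exactly.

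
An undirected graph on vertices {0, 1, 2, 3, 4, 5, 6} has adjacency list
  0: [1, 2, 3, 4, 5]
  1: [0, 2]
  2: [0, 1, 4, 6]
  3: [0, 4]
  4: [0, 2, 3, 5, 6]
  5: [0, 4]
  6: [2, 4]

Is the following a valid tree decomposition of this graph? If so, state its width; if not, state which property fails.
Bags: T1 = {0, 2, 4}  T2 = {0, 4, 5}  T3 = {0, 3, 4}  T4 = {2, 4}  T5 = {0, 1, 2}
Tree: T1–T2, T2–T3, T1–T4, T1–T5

No — vertex 6 appears in no bag.

A tree decomposition must satisfy three properties: every vertex lies in some bag; for every edge, both endpoints lie together in some bag; and for every vertex, the bags containing it form a connected subtree. Here vertex 6 appears in no bag, so the decomposition is invalid.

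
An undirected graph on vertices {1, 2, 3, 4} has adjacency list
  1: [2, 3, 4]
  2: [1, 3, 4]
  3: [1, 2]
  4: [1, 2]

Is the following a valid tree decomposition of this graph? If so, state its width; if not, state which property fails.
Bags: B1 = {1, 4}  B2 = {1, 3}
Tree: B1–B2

A tree decomposition must satisfy three properties: every vertex lies in some bag; for every edge, both endpoints lie together in some bag; and for every vertex, the bags containing it form a connected subtree. Here vertex 2 appears in no bag, so the decomposition is invalid.

No — vertex 2 appears in no bag.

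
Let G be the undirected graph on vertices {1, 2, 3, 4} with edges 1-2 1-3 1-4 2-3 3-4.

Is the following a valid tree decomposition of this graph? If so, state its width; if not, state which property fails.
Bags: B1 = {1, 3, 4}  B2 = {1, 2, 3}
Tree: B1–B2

Yes; width 2.

Vertex coverage: the bags together contain {1, 2, 3, 4}, the full vertex set. Edge coverage: each edge of G has both endpoints in at least one bag. Running intersection: for every vertex, the bags containing it form a connected subtree. All three properties hold, so this is a valid tree decomposition of width max|bag| − 1 = 2, and hence tw(G) ≤ 2.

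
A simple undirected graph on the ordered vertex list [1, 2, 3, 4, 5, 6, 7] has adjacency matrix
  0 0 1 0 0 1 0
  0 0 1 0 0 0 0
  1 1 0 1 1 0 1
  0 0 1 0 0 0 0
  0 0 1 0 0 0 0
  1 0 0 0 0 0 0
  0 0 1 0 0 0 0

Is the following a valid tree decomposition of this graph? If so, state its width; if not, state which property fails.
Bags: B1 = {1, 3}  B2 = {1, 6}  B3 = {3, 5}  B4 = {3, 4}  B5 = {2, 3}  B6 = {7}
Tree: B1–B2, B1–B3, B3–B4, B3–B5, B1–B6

No — edge (3,7) lies in no bag.

A tree decomposition must satisfy three properties: every vertex lies in some bag; for every edge, both endpoints lie together in some bag; and for every vertex, the bags containing it form a connected subtree. Here edge (3,7) lies in no bag, so the decomposition is invalid.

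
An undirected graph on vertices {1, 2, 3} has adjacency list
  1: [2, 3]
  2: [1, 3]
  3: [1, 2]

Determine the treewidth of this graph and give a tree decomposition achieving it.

A single bag containing all 3 vertices is trivially a valid decomposition of width 2. On the other hand G contains the 3-clique {1, 2, 3}. A clique must lie in a single bag of any decomposition, so no decomposition can have width below 2. The upper and lower bounds meet at 2, so that is the treewidth.

Treewidth 2.
Bags: B1 = {1, 2, 3}
Tree: (single bag)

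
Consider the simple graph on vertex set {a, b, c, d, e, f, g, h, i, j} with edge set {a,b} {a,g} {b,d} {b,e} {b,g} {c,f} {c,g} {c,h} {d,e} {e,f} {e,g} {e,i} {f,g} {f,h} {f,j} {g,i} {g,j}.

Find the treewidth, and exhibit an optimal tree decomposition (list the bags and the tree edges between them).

Treewidth 2.
Bags: B1 = {b, e, g}  B2 = {e, f, g}  B3 = {b, d, e}  B4 = {f, g, j}  B5 = {c, f, g}  B6 = {c, f, h}  B7 = {e, g, i}  B8 = {a, b, g}
Tree: B1–B2, B1–B3, B2–B4, B2–B5, B5–B6, B1–B7, B1–B8

The largest bag has 3 vertices, giving width 2; this decomposition certifies tw(G) ≤ 2. On the other hand G contains the 3-clique {b, d, e}. A clique must lie in a single bag of any decomposition, so no decomposition can have width below 2. The upper and lower bounds meet at 2, so that is the treewidth.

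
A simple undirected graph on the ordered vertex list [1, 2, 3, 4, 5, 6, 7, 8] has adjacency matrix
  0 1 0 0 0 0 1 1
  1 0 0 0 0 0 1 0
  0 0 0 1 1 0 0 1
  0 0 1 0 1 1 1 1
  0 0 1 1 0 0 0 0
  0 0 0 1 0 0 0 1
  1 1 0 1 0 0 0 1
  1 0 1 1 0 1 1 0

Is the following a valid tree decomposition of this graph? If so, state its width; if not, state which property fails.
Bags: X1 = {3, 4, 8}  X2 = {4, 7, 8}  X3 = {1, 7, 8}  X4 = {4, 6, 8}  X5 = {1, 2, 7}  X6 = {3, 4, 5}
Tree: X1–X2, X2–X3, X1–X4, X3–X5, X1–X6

Yes; width 2.

Vertex coverage: the bags together contain {1, 2, 3, 4, 5, 6, 7, 8}, the full vertex set. Edge coverage: each edge of G has both endpoints in at least one bag. Running intersection: for every vertex, the bags containing it form a connected subtree. All three properties hold, so this is a valid tree decomposition of width max|bag| − 1 = 2, and hence tw(G) ≤ 2.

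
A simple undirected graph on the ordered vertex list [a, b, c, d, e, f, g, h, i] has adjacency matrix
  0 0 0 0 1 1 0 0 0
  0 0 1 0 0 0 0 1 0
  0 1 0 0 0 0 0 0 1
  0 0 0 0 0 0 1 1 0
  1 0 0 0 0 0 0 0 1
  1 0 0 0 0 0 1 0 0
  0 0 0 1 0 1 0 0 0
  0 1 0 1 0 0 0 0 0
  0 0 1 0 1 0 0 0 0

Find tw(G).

2

A width-2 tree decomposition is:
Bags: B1 = {c, e, i}  B2 = {a, c, e}  B3 = {a, c, f}  B4 = {c, f, g}  B5 = {c, d, g}  B6 = {c, d, h}  B7 = {b, c, h}
Tree: B1–B2, B2–B3, B3–B4, B4–B5, B5–B6, B6–B7
Each bag holds 3 vertices, so the decomposition has width 2, which upper-bounds the treewidth. The edges c–i–e–a–f–g–d–h–b–c form a cycle, so G is not a tree and its treewidth is at least 2. The upper and lower bounds meet at 2, so that is the treewidth.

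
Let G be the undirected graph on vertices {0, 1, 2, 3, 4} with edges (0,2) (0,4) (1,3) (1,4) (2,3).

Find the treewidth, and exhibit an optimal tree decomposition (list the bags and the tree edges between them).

Every bag has size at most 3, so the width is 3 − 1 = 2 and tw(G) ≤ 2. The edges 0–2–3–1–4–0 form a cycle, so G is not a tree and its treewidth is at least 2. The upper and lower bounds meet at 2, so that is the treewidth.

Treewidth 2.
One optimal decomposition is:
Bags: B1 = {0, 2, 3}  B2 = {0, 1, 3}  B3 = {0, 1, 4}
Tree: B1–B2, B2–B3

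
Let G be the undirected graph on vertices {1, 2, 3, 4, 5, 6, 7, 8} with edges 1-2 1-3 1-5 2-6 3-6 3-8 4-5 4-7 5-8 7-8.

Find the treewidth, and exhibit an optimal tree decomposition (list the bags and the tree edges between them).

Each bag holds 3 vertices, so the decomposition has width 2, which upper-bounds the treewidth. The edges 6–2–1–3–6 form a cycle, so G is not a tree and its treewidth is at least 2. Therefore the treewidth is 2.

Treewidth 2.
Bags: B1 = {2, 3, 6}  B2 = {1, 2, 3}  B3 = {1, 3, 8}  B4 = {1, 5, 8}  B5 = {5, 7, 8}  B6 = {4, 5, 7}
Tree: B1–B2, B2–B3, B3–B4, B4–B5, B5–B6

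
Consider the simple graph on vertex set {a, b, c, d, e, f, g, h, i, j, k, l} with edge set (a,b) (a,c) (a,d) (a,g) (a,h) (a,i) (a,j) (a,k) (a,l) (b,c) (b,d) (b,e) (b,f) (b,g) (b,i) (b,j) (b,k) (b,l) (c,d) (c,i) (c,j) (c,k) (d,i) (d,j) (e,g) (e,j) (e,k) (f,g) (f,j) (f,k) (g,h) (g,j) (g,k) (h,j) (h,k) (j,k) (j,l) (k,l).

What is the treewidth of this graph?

4

A width-4 tree decomposition is:
Bags: B1 = {a, b, g, j, k}  B2 = {a, g, h, j, k}  B3 = {a, b, c, j, k}  B4 = {a, b, c, d, j}  B5 = {b, e, g, j, k}  B6 = {a, b, j, k, l}  B7 = {a, b, c, d, i}  B8 = {b, f, g, j, k}
Tree: B1–B2, B1–B3, B3–B4, B1–B5, B1–B6, B4–B7, B5–B8
Every bag has size at most 5, so the width is 5 − 1 = 4 and tw(G) ≤ 4. For the lower bound, the 5 vertices {a, g, h, j, k} are pairwise adjacent, and any tree decomposition puts a clique entirely inside one bag — forcing width ≥ 4. Therefore the treewidth is 4.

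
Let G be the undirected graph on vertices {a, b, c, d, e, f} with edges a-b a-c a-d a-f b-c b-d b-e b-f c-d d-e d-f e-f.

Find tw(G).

A width-3 tree decomposition is:
Bags: B1 = {a, b, c, d}  B2 = {a, b, d, f}  B3 = {b, d, e, f}
Tree: B1–B2, B2–B3
The largest bag has 4 vertices, giving width 3; this decomposition certifies tw(G) ≤ 3. For the lower bound, the 4 vertices {b, d, e, f} are pairwise adjacent, and any tree decomposition puts a clique entirely inside one bag — forcing width ≥ 3. The upper and lower bounds meet at 3, so that is the treewidth.

3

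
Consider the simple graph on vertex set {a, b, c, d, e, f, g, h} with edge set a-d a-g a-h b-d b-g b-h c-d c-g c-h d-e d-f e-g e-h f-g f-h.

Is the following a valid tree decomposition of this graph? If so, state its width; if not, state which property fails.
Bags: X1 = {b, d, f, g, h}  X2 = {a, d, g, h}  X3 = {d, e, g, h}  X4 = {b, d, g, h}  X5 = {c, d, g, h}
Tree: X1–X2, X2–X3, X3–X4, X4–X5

No — bags containing vertex b are not connected in the tree.

A tree decomposition must satisfy three properties: every vertex lies in some bag; for every edge, both endpoints lie together in some bag; and for every vertex, the bags containing it form a connected subtree. Here bags containing vertex b are not connected in the tree, so the decomposition is invalid.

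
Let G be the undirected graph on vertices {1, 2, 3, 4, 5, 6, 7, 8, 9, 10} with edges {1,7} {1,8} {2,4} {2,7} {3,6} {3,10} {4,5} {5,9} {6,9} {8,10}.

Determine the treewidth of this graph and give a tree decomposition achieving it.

Treewidth 2.
One optimal decomposition is:
Bags: B1 = {1, 2, 7}  B2 = {1, 2, 4}  B3 = {1, 4, 5}  B4 = {1, 5, 9}  B5 = {1, 6, 9}  B6 = {1, 3, 6}  B7 = {1, 3, 10}  B8 = {1, 8, 10}
Tree: B1–B2, B2–B3, B3–B4, B4–B5, B5–B6, B6–B7, B7–B8

Every bag has size at most 3, so the width is 3 − 1 = 2 and tw(G) ≤ 2. For the lower bound, G contains the cycle 1–7–2–4–5–9–6–3–10–8–1, so G is not a forest; only forests have treewidth ≤ 1, hence tw(G) ≥ 2. Combining the bounds, tw(G) = 2.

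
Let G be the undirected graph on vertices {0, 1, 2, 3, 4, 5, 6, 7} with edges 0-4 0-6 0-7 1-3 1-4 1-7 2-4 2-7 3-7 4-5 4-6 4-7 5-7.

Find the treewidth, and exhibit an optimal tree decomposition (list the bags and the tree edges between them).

Treewidth 2.
One optimal decomposition is:
Bags: B1 = {0, 4, 6}  B2 = {0, 4, 7}  B3 = {4, 5, 7}  B4 = {1, 4, 7}  B5 = {2, 4, 7}  B6 = {1, 3, 7}
Tree: B1–B2, B2–B3, B2–B4, B2–B5, B4–B6

The largest bag has 3 vertices, giving width 2; this decomposition certifies tw(G) ≤ 2. Conversely, {1, 3, 7} is a clique of size 3, and the vertices of any clique must share a bag in every tree decomposition; so some bag has ≥ 3 vertices and tw(G) ≥ 2. Hence tw(G) = 2 exactly.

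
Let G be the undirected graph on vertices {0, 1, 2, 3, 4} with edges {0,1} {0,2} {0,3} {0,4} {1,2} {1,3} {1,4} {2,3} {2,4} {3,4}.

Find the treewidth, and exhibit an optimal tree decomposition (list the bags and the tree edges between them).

Treewidth 4.
One optimal decomposition is:
Bags: B1 = {0, 1, 2, 3, 4}
Tree: (single bag)

A single bag containing all 5 vertices is trivially a valid decomposition of width 4. Conversely, {0, 1, 2, 3, 4} is a clique of size 5, and the vertices of any clique must share a bag in every tree decomposition; so some bag has ≥ 5 vertices and tw(G) ≥ 4. Combining the bounds, tw(G) = 4.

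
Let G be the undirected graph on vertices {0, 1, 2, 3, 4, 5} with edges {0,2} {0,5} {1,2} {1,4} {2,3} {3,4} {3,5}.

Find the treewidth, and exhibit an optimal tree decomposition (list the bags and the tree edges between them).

Every bag has size at most 3, so the width is 3 − 1 = 2 and tw(G) ≤ 2. For the lower bound, G contains the cycle 5–0–2–3–5, so G is not a forest; only forests have treewidth ≤ 1, hence tw(G) ≥ 2. The upper and lower bounds meet at 2, so that is the treewidth.

Treewidth 2.
One such decomposition:
Bags: B1 = {0, 3, 5}  B2 = {0, 2, 3}  B3 = {2, 3, 4}  B4 = {1, 2, 4}
Tree: B1–B2, B2–B3, B3–B4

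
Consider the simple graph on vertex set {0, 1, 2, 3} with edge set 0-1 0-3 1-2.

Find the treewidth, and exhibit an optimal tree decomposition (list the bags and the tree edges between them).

Treewidth 1.
One optimal decomposition is:
Bags: B1 = {0, 1}  B2 = {0, 3}  B3 = {1, 2}
Tree: B1–B2, B1–B3

Every bag has size at most 2, so the width is 2 − 1 = 1 and tw(G) ≤ 1. G has an edge, so its treewidth is at least 1. The upper and lower bounds meet at 1, so that is the treewidth.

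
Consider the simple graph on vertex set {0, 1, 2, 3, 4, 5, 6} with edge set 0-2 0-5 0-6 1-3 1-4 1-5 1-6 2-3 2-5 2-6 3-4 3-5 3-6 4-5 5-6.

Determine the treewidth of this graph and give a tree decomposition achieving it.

Treewidth 3.
Bags: B1 = {1, 3, 5, 6}  B2 = {2, 3, 5, 6}  B3 = {1, 3, 4, 5}  B4 = {0, 2, 5, 6}
Tree: B1–B2, B1–B3, B2–B4

The largest bag has 4 vertices, giving width 3; this decomposition certifies tw(G) ≤ 3. For the lower bound, the 4 vertices {0, 2, 5, 6} are pairwise adjacent, and any tree decomposition puts a clique entirely inside one bag — forcing width ≥ 3. The upper and lower bounds meet at 3, so that is the treewidth.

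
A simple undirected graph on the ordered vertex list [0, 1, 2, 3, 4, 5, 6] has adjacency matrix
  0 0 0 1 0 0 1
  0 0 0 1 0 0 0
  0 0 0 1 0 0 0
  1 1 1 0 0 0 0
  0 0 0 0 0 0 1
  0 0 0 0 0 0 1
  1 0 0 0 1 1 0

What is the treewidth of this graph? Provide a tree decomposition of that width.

Each bag holds 2 vertices, so the decomposition has width 1, which upper-bounds the treewidth. Since G has at least one edge (e.g. 0–6), it is not an edgeless graph, so tw(G) ≥ 1. The upper and lower bounds meet at 1, so that is the treewidth.

Treewidth 1.
One optimal decomposition is:
Bags: B1 = {0, 6}  B2 = {4, 6}  B3 = {0, 3}  B4 = {2, 3}  B5 = {1, 3}  B6 = {5, 6}
Tree: B1–B2, B1–B3, B3–B4, B4–B5, B2–B6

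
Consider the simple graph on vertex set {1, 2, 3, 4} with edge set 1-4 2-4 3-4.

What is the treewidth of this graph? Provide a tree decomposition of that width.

Treewidth 1.
One such decomposition:
Bags: B1 = {2, 4}  B2 = {1, 4}  B3 = {3, 4}
Tree: B1–B2, B1–B3

Every bag has size at most 2, so the width is 2 − 1 = 1 and tw(G) ≤ 1. Since G has at least one edge (e.g. 4–2), it is not an edgeless graph, so tw(G) ≥ 1. Hence tw(G) = 1 exactly.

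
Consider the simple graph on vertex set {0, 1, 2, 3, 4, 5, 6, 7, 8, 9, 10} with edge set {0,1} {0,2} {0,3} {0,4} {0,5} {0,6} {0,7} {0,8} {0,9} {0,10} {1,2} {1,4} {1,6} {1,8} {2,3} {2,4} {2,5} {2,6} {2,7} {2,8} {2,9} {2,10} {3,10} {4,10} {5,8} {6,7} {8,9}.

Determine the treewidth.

A width-3 tree decomposition is:
Bags: B1 = {0, 2, 8, 9}  B2 = {0, 1, 2, 8}  B3 = {0, 1, 2, 6}  B4 = {0, 1, 2, 4}  B5 = {0, 2, 6, 7}  B6 = {0, 2, 4, 10}  B7 = {0, 2, 3, 10}  B8 = {0, 2, 5, 8}
Tree: B1–B2, B2–B3, B2–B4, B3–B5, B4–B6, B6–B7, B1–B8
Each bag holds 4 vertices, so the decomposition has width 3, which upper-bounds the treewidth. For the lower bound, the 4 vertices {0, 1, 2, 8} are pairwise adjacent, and any tree decomposition puts a clique entirely inside one bag — forcing width ≥ 3. Therefore the treewidth is 3.

3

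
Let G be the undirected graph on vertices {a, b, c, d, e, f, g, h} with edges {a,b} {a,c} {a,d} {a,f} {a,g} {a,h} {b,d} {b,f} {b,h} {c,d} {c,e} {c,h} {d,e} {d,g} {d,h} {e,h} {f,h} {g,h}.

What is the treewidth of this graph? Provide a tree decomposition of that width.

The largest bag has 4 vertices, giving width 3; this decomposition certifies tw(G) ≤ 3. On the other hand G contains the 4-clique {c, d, e, h}. A clique must lie in a single bag of any decomposition, so no decomposition can have width below 3. The upper and lower bounds meet at 3, so that is the treewidth.

Treewidth 3.
One such decomposition:
Bags: B1 = {a, b, d, h}  B2 = {a, d, g, h}  B3 = {a, b, f, h}  B4 = {a, c, d, h}  B5 = {c, d, e, h}
Tree: B1–B2, B1–B3, B2–B4, B4–B5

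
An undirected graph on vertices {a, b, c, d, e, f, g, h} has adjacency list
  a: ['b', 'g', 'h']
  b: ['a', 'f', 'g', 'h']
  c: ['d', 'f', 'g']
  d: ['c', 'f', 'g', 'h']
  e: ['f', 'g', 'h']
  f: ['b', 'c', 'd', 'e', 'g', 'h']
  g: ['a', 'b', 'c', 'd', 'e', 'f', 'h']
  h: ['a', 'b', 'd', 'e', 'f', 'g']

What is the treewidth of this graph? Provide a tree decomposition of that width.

Every bag has size at most 4, so the width is 4 − 1 = 3 and tw(G) ≤ 3. For the lower bound, the 4 vertices {a, b, g, h} are pairwise adjacent, and any tree decomposition puts a clique entirely inside one bag — forcing width ≥ 3. The upper and lower bounds meet at 3, so that is the treewidth.

Treewidth 3.
Bags: B1 = {b, f, g, h}  B2 = {d, f, g, h}  B3 = {c, d, f, g}  B4 = {e, f, g, h}  B5 = {a, b, g, h}
Tree: B1–B2, B2–B3, B1–B4, B1–B5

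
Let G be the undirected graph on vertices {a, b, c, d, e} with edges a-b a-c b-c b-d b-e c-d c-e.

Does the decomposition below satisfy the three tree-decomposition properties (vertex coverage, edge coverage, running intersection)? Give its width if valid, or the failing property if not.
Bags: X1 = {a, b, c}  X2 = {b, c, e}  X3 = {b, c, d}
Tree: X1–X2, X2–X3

Checking the three conditions: (i) the bags cover all of {a, b, c, d, e}; (ii) for each edge, some bag contains both endpoints; (iii) the bags containing any fixed vertex form a subtree. All hold, so the decomposition is valid with width 3 − 1 = 2.

Yes; width 2.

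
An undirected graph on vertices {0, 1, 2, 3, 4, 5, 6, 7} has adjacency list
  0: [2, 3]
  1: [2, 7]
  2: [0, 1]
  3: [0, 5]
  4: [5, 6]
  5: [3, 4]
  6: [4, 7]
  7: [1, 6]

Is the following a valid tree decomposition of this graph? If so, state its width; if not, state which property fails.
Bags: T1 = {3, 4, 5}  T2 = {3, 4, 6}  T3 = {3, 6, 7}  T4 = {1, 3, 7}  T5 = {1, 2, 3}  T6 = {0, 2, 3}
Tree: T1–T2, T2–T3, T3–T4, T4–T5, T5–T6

Checking the three conditions: (i) the bags cover all of {0, 1, 2, 3, 4, 5, 6, 7}; (ii) for each edge, some bag contains both endpoints; (iii) the bags containing any fixed vertex form a subtree. All hold, so the decomposition is valid with width 3 − 1 = 2.

Yes; width 2.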